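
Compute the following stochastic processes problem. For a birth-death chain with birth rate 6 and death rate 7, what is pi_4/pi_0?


For birth-death process, pi_n/pi_0 = (lambda/mu)^n
= (6/7)^4
= 0.5398

0.5398


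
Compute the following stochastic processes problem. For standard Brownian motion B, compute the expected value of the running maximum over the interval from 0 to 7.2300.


E(max B(s)) = sqrt(2t/pi)
= sqrt(2*7.2300/pi)
= sqrt(4.6028)
= 2.1454

2.1454


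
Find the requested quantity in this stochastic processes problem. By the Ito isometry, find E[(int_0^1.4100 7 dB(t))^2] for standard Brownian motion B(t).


By Ito isometry: E[(int f dB)^2] = int f^2 dt
= 7^2 * 1.4100
= 49 * 1.4100 = 69.0900

69.0900


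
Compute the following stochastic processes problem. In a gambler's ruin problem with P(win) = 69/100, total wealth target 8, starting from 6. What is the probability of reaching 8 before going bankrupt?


Gambler's ruin formula:
r = q/p = 0.3100/0.6900 = 0.4493
P(win) = (1 - r^i)/(1 - r^N)
= (1 - 0.4493^6)/(1 - 0.4493^8)
= 0.9934

0.9934


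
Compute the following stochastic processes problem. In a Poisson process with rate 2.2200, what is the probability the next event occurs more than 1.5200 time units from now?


P(X > t) = exp(-lambda * t)
= exp(-2.2200 * 1.5200)
= exp(-3.3744) = 0.0342

0.0342


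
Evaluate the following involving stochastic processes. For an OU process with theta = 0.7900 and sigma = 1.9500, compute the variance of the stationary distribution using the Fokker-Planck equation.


Stationary variance = sigma^2 / (2*theta)
= 1.9500^2 / (2*0.7900)
= 3.8025 / 1.5800
= 2.4066

2.4066


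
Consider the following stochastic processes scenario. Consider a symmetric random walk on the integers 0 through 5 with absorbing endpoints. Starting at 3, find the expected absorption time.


For symmetric RW on 0,...,N with absorbing barriers, E(i) = i*(N-i)
E(3) = 3 * 2 = 6

6


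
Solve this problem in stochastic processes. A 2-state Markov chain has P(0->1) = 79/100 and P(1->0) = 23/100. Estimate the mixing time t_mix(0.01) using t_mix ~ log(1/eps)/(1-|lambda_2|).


lambda_2 = |1 - p01 - p10| = |1 - 0.7900 - 0.2300| = 0.0200
t_mix ~ log(1/eps)/(1 - |lambda_2|)
= log(100)/(1 - 0.0200) = 4.6052/0.9800
= 4.6992

4.6992


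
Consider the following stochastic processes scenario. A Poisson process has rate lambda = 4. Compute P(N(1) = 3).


P(N(t)=k) = (lambda*t)^k * exp(-lambda*t) / k!
lambda*t = 4
= 4^3 * exp(-4) / 3!
= 64 * 0.0183 / 6
= 0.1954

0.1954


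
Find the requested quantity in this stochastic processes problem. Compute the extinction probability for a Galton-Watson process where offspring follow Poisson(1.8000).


Since mu = 1.8000 > 1, extinction prob q < 1.
Solve s = exp(mu*(s-1)) iteratively.
q = 0.2676

0.2676


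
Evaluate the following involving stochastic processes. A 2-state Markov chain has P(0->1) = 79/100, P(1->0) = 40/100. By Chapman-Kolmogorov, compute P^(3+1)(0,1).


P^4 = P^3 * P^1
Computing via matrix multiplication of the transition matrix.
Entry (0,1) of P^4 = 0.6630

0.6630


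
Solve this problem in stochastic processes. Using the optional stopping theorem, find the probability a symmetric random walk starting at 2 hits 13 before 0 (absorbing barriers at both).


By optional stopping theorem: E(M at tau) = M(0) = 2
P(hit 13)*13 + P(hit 0)*0 = 2
P(hit 13) = (2 - 0)/(13 - 0) = 2/13 = 0.1538

0.1538


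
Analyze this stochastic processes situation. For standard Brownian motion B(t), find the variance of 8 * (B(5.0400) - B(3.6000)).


Var(alpha*(B(t)-B(s))) = alpha^2 * (t-s)
= 8^2 * (5.0400 - 3.6000)
= 64 * 1.4400
= 92.1600

92.1600


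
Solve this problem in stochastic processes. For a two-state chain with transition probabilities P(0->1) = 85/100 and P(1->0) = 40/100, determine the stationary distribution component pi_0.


Stationary distribution: pi_0 = p10/(p01+p10), pi_1 = p01/(p01+p10)
p01 = 0.8500, p10 = 0.4000
pi_0 = 0.3200

0.3200


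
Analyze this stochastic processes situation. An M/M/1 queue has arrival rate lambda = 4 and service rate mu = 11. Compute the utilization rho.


rho = lambda/mu
= 4/11
= 0.3636

0.3636


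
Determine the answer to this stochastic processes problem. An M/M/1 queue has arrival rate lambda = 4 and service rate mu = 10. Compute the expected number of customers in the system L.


rho = 4/10 = 0.4000
L = rho/(1-rho)
= 0.4000/0.6000
= 0.6667

0.6667


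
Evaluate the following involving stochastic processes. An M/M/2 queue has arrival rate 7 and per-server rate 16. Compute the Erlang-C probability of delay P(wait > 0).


a = lambda/mu = 0.4375
rho = a/c = 0.2188
Erlang-C formula applied:
C(c,a) = 0.0785

0.0785


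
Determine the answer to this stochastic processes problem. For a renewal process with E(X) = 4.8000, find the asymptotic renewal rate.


Long-run renewal rate = 1/E(X)
= 1/4.8000
= 0.2083

0.2083


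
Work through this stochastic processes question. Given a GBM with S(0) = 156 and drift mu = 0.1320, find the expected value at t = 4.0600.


E[S(t)] = S(0) * exp(mu * t)
= 156 * exp(0.1320 * 4.0600)
= 156 * 1.7090
= 266.6071

266.6071


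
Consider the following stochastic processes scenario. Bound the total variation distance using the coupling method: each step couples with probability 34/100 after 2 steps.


TV distance bound <= (1-delta)^n
= (1 - 0.3400)^2
= 0.6600^2
= 0.4356

0.4356


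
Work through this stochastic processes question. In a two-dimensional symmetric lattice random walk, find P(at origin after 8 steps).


P = C(8,4)^2 / 4^8
= 70^2 / 65536
= 4900 / 65536
= 0.0748

0.0748


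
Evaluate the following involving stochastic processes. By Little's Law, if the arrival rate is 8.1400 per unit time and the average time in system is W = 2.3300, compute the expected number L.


Little's Law: L = lambda * W
= 8.1400 * 2.3300
= 18.9662

18.9662


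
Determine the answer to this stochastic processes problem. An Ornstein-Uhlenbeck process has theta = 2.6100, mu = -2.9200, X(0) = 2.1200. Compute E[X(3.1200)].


E[X(t)] = mu + (X(0) - mu)*exp(-theta*t)
= -2.9200 + (2.1200 - -2.9200)*exp(-2.6100*3.1200)
= -2.9200 + 5.0400 * 2.9071e-04
= -2.9185

-2.9185


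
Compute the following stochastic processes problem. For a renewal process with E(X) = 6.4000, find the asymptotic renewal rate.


Long-run renewal rate = 1/E(X)
= 1/6.4000
= 0.1562

0.1562


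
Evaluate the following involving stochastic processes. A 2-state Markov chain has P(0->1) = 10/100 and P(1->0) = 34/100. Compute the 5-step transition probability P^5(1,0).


Computing P^5 by matrix multiplication.
P = [[0.9000, 0.1000], [0.3400, 0.6600]]
After raising P to the power 5:
P^5(1,0) = 0.7302

0.7302


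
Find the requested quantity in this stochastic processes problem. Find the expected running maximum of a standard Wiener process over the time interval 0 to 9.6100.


E(max B(s)) = sqrt(2t/pi)
= sqrt(2*9.6100/pi)
= sqrt(6.1179)
= 2.4734

2.4734


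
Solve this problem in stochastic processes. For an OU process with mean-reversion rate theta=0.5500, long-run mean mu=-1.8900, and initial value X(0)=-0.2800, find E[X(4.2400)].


E[X(t)] = mu + (X(0) - mu)*exp(-theta*t)
= -1.8900 + (-0.2800 - -1.8900)*exp(-0.5500*4.2400)
= -1.8900 + 1.6100 * 0.0971
= -1.7337

-1.7337


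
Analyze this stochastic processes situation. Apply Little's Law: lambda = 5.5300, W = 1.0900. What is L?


Little's Law: L = lambda * W
= 5.5300 * 1.0900
= 6.0277

6.0277


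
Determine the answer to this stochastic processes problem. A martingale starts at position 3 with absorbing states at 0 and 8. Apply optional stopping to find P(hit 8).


By optional stopping theorem: E(M at tau) = M(0) = 3
P(hit 8)*8 + P(hit 0)*0 = 3
P(hit 8) = (3 - 0)/(8 - 0) = 3/8 = 0.3750

0.3750


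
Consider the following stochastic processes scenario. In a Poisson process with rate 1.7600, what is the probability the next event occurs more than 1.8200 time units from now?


P(X > t) = exp(-lambda * t)
= exp(-1.7600 * 1.8200)
= exp(-3.2032) = 0.0406

0.0406


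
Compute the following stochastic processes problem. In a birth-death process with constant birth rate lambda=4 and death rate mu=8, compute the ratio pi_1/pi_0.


For birth-death process, pi_n/pi_0 = (lambda/mu)^n
= (4/8)^1
= 0.5000

0.5000


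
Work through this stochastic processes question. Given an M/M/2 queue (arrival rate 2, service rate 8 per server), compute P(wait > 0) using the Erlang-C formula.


a = lambda/mu = 0.2500
rho = a/c = 0.1250
Erlang-C formula applied:
C(c,a) = 0.0278

0.0278


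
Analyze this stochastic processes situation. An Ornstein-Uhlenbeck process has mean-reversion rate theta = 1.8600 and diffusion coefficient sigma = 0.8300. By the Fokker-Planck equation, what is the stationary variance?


Stationary variance = sigma^2 / (2*theta)
= 0.8300^2 / (2*1.8600)
= 0.6889 / 3.7200
= 0.1852

0.1852


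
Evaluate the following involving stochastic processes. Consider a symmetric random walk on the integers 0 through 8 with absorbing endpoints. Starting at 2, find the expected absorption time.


For symmetric RW on 0,...,N with absorbing barriers, E(i) = i*(N-i)
E(2) = 2 * 6 = 12

12


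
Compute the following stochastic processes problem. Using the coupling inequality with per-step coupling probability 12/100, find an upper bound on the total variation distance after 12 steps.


TV distance bound <= (1-delta)^n
= (1 - 0.1200)^12
= 0.8800^12
= 0.2157

0.2157


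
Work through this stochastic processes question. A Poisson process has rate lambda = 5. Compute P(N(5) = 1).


P(N(t)=k) = (lambda*t)^k * exp(-lambda*t) / k!
lambda*t = 25
= 25^1 * exp(-25) / 1!
= 25 * 1.3888e-11 / 1
= 3.4720e-10

3.4720e-10


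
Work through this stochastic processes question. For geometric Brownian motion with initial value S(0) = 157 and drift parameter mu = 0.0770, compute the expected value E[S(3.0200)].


E[S(t)] = S(0) * exp(mu * t)
= 157 * exp(0.0770 * 3.0200)
= 157 * 1.2618
= 198.1027

198.1027


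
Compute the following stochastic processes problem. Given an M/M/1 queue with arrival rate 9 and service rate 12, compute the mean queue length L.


rho = 9/12 = 0.7500
L = rho/(1-rho)
= 0.7500/0.2500
= 3.0000

3.0000


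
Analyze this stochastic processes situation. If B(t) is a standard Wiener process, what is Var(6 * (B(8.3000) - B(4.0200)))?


Var(alpha*(B(t)-B(s))) = alpha^2 * (t-s)
= 6^2 * (8.3000 - 4.0200)
= 36 * 4.2800
= 154.0800

154.0800


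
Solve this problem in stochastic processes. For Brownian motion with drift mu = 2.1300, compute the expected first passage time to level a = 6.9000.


Expected first passage time = a/mu
= 6.9000/2.1300
= 3.2394

3.2394


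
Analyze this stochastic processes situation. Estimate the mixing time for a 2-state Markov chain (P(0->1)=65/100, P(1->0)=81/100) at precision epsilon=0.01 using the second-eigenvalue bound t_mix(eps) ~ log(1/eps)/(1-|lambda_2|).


lambda_2 = |1 - p01 - p10| = |1 - 0.6500 - 0.8100| = 0.4600
t_mix ~ log(1/eps)/(1 - |lambda_2|)
= log(100)/(1 - 0.4600) = 4.6052/0.5400
= 8.5281

8.5281


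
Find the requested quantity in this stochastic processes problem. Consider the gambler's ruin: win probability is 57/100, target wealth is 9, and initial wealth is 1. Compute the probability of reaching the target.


Gambler's ruin formula:
r = q/p = 0.4300/0.5700 = 0.7544
P(win) = (1 - r^i)/(1 - r^N)
= (1 - 0.7544^1)/(1 - 0.7544^9)
= 0.2667

0.2667


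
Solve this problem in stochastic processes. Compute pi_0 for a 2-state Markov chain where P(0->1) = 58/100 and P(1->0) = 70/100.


Stationary distribution: pi_0 = p10/(p01+p10), pi_1 = p01/(p01+p10)
p01 = 0.5800, p10 = 0.7000
pi_0 = 0.5469

0.5469


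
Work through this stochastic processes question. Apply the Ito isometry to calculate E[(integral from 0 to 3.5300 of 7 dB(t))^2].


By Ito isometry: E[(int f dB)^2] = int f^2 dt
= 7^2 * 3.5300
= 49 * 3.5300 = 172.9700

172.9700


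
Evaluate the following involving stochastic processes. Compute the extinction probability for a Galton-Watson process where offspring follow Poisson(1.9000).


Since mu = 1.9000 > 1, extinction prob q < 1.
Solve s = exp(mu*(s-1)) iteratively.
q = 0.2328

0.2328


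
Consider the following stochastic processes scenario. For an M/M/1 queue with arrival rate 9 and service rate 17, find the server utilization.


rho = lambda/mu
= 9/17
= 0.5294

0.5294


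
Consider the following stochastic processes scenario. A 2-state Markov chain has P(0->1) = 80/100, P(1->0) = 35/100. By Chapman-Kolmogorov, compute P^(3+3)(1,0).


P^6 = P^3 * P^3
Computing via matrix multiplication of the transition matrix.
Entry (1,0) of P^6 = 0.3043

0.3043


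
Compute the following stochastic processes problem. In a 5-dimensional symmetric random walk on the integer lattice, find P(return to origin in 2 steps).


P(return in 2 steps) = P(reverse first step) = 1/(2d)
= 1/10
= 0.1000

0.1000


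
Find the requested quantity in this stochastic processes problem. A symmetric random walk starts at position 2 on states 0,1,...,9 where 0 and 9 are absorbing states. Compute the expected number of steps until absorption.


For symmetric RW on 0,...,N with absorbing barriers, E(i) = i*(N-i)
E(2) = 2 * 7 = 14

14


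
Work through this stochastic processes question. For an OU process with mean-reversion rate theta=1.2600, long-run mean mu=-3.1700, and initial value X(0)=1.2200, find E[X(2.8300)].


E[X(t)] = mu + (X(0) - mu)*exp(-theta*t)
= -3.1700 + (1.2200 - -3.1700)*exp(-1.2600*2.8300)
= -3.1700 + 4.3900 * 0.0283
= -3.0459

-3.0459


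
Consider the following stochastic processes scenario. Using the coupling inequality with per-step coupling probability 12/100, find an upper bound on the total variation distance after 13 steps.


TV distance bound <= (1-delta)^n
= (1 - 0.1200)^13
= 0.8800^13
= 0.1898

0.1898


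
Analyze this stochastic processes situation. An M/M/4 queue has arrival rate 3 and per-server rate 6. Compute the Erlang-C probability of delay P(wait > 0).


a = lambda/mu = 0.5000
rho = a/c = 0.1250
Erlang-C formula applied:
C(c,a) = 0.0018

0.0018


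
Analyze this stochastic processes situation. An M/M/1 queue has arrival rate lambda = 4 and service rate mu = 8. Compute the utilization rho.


rho = lambda/mu
= 4/8
= 0.5000

0.5000


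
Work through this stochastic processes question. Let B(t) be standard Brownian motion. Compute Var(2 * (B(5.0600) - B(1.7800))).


Var(alpha*(B(t)-B(s))) = alpha^2 * (t-s)
= 2^2 * (5.0600 - 1.7800)
= 4 * 3.2800
= 13.1200

13.1200


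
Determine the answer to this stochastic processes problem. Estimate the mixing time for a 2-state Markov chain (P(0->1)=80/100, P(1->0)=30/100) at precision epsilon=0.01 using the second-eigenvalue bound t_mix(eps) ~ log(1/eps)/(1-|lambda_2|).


lambda_2 = |1 - p01 - p10| = |1 - 0.8000 - 0.3000| = 0.1000
t_mix ~ log(1/eps)/(1 - |lambda_2|)
= log(100)/(1 - 0.1000) = 4.6052/0.9000
= 5.1169

5.1169


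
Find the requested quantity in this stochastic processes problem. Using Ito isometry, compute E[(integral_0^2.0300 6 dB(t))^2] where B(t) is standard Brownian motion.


By Ito isometry: E[(int f dB)^2] = int f^2 dt
= 6^2 * 2.0300
= 36 * 2.0300 = 73.0800

73.0800


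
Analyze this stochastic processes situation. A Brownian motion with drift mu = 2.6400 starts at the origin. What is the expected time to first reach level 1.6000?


Expected first passage time = a/mu
= 1.6000/2.6400
= 0.6061

0.6061


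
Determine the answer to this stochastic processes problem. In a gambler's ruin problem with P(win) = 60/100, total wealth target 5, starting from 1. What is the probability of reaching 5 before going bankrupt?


Gambler's ruin formula:
r = q/p = 0.4000/0.6000 = 0.6667
P(win) = (1 - r^i)/(1 - r^N)
= (1 - 0.6667^1)/(1 - 0.6667^5)
= 0.3839

0.3839


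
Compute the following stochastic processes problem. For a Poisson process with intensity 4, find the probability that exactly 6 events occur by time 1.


P(N(t)=k) = (lambda*t)^k * exp(-lambda*t) / k!
lambda*t = 4
= 4^6 * exp(-4) / 6!
= 4096 * 0.0183 / 720
= 0.1042

0.1042


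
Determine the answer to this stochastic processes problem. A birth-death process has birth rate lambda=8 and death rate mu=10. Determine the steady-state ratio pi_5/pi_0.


For birth-death process, pi_n/pi_0 = (lambda/mu)^n
= (8/10)^5
= 0.3277

0.3277


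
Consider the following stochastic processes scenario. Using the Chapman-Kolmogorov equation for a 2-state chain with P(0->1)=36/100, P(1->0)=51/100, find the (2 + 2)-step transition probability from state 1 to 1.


P^4 = P^2 * P^2
Computing via matrix multiplication of the transition matrix.
Entry (1,1) of P^4 = 0.4140

0.4140


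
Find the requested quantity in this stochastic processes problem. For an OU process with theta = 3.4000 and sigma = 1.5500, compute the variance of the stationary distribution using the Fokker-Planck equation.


Stationary variance = sigma^2 / (2*theta)
= 1.5500^2 / (2*3.4000)
= 2.4025 / 6.8000
= 0.3533

0.3533


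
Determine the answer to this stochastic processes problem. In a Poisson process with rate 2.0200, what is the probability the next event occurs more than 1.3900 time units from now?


P(X > t) = exp(-lambda * t)
= exp(-2.0200 * 1.3900)
= exp(-2.8078) = 0.0603

0.0603


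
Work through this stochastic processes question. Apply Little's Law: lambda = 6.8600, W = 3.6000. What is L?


Little's Law: L = lambda * W
= 6.8600 * 3.6000
= 24.6960

24.6960


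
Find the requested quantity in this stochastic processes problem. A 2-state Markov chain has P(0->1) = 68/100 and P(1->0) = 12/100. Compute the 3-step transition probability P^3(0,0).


Computing P^3 by matrix multiplication.
P = [[0.3200, 0.6800], [0.1200, 0.8800]]
After raising P to the power 3:
P^3(0,0) = 0.1568

0.1568


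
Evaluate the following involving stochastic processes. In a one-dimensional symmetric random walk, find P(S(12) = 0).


P(S(12) = 0) = C(12,6) / 4^6
= 924 / 4096
= 0.2256

0.2256


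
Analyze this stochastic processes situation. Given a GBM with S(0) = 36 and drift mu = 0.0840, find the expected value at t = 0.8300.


E[S(t)] = S(0) * exp(mu * t)
= 36 * exp(0.0840 * 0.8300)
= 36 * 1.0722
= 38.5995

38.5995


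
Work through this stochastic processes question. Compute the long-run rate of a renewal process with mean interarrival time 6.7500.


Long-run renewal rate = 1/E(X)
= 1/6.7500
= 0.1481

0.1481


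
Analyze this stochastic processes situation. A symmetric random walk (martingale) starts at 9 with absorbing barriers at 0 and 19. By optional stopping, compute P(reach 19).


By optional stopping theorem: E(M at tau) = M(0) = 9
P(hit 19)*19 + P(hit 0)*0 = 9
P(hit 19) = (9 - 0)/(19 - 0) = 9/19 = 0.4737

0.4737


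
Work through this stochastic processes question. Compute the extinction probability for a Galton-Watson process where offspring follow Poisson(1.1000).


Since mu = 1.1000 > 1, extinction prob q < 1.
Solve s = exp(mu*(s-1)) iteratively.
q = 0.8239

0.8239


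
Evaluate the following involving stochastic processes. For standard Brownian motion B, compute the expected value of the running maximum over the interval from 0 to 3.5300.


E(max B(s)) = sqrt(2t/pi)
= sqrt(2*3.5300/pi)
= sqrt(2.2473)
= 1.4991

1.4991


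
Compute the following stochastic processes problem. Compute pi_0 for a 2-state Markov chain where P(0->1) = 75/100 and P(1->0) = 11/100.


Stationary distribution: pi_0 = p10/(p01+p10), pi_1 = p01/(p01+p10)
p01 = 0.7500, p10 = 0.1100
pi_0 = 0.1279

0.1279


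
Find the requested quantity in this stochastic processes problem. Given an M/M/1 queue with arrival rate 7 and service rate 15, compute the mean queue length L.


rho = 7/15 = 0.4667
L = rho/(1-rho)
= 0.4667/0.5333
= 0.8750

0.8750


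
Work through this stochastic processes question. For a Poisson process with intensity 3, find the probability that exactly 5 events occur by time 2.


P(N(t)=k) = (lambda*t)^k * exp(-lambda*t) / k!
lambda*t = 6
= 6^5 * exp(-6) / 5!
= 7776 * 0.0025 / 120
= 0.1606

0.1606


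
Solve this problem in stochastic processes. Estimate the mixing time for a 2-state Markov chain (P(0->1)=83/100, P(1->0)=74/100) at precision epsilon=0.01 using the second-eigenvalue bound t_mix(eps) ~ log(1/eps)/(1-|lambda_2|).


lambda_2 = |1 - p01 - p10| = |1 - 0.8300 - 0.7400| = 0.5700
t_mix ~ log(1/eps)/(1 - |lambda_2|)
= log(100)/(1 - 0.5700) = 4.6052/0.4300
= 10.7097

10.7097


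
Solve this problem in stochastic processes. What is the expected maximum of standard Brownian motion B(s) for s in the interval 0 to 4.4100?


E(max B(s)) = sqrt(2t/pi)
= sqrt(2*4.4100/pi)
= sqrt(2.8075)
= 1.6756

1.6756


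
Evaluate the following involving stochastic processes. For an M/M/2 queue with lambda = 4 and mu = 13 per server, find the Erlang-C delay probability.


a = lambda/mu = 0.3077
rho = a/c = 0.1538
Erlang-C formula applied:
C(c,a) = 0.0410

0.0410


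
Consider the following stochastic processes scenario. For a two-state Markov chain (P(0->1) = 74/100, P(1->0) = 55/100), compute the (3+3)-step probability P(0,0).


P^6 = P^3 * P^3
Computing via matrix multiplication of the transition matrix.
Entry (0,0) of P^6 = 0.4267

0.4267


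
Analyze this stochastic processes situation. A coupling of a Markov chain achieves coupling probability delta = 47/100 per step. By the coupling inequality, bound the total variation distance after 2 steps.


TV distance bound <= (1-delta)^n
= (1 - 0.4700)^2
= 0.5300^2
= 0.2809

0.2809


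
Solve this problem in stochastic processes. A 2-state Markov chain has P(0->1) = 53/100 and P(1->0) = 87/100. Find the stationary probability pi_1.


Stationary distribution: pi_0 = p10/(p01+p10), pi_1 = p01/(p01+p10)
p01 = 0.5300, p10 = 0.8700
pi_1 = 0.3786

0.3786


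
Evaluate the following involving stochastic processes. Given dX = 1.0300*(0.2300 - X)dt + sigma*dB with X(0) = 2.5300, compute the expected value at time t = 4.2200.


E[X(t)] = mu + (X(0) - mu)*exp(-theta*t)
= 0.2300 + (2.5300 - 0.2300)*exp(-1.0300*4.2200)
= 0.2300 + 2.3000 * 0.0130
= 0.2598

0.2598


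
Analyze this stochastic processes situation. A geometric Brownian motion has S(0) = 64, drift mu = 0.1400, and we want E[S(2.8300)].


E[S(t)] = S(0) * exp(mu * t)
= 64 * exp(0.1400 * 2.8300)
= 64 * 1.4862
= 95.1147

95.1147


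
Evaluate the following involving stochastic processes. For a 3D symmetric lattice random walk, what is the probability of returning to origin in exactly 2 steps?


P(return in 2 steps) = P(reverse first step) = 1/(2d)
= 1/6
= 0.1667

0.1667


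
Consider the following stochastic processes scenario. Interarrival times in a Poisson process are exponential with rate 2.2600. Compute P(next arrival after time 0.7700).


P(X > t) = exp(-lambda * t)
= exp(-2.2600 * 0.7700)
= exp(-1.7402) = 0.1755

0.1755


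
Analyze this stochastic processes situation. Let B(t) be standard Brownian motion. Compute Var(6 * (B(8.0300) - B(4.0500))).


Var(alpha*(B(t)-B(s))) = alpha^2 * (t-s)
= 6^2 * (8.0300 - 4.0500)
= 36 * 3.9800
= 143.2800

143.2800


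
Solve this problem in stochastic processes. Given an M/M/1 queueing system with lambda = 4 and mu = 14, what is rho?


rho = lambda/mu
= 4/14
= 0.2857

0.2857


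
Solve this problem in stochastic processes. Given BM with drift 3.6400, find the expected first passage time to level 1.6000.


Expected first passage time = a/mu
= 1.6000/3.6400
= 0.4396

0.4396


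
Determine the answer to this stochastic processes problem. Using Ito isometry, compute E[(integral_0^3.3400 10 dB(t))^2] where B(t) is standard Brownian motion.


By Ito isometry: E[(int f dB)^2] = int f^2 dt
= 10^2 * 3.3400
= 100 * 3.3400 = 334.0000

334.0000


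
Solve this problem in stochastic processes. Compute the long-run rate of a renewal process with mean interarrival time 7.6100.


Long-run renewal rate = 1/E(X)
= 1/7.6100
= 0.1314

0.1314


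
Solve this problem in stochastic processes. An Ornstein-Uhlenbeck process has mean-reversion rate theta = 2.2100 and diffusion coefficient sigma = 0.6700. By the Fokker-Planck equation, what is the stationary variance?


Stationary variance = sigma^2 / (2*theta)
= 0.6700^2 / (2*2.2100)
= 0.4489 / 4.4200
= 0.1016

0.1016


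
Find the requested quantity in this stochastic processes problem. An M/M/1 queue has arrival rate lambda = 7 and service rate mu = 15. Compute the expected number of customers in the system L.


rho = 7/15 = 0.4667
L = rho/(1-rho)
= 0.4667/0.5333
= 0.8750

0.8750


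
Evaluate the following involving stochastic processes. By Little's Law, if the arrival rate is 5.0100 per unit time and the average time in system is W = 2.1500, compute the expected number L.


Little's Law: L = lambda * W
= 5.0100 * 2.1500
= 10.7715

10.7715


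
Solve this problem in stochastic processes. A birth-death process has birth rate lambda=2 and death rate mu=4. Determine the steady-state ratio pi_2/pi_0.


For birth-death process, pi_n/pi_0 = (lambda/mu)^n
= (2/4)^2
= 0.2500

0.2500


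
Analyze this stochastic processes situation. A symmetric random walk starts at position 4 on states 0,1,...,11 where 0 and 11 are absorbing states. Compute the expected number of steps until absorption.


For symmetric RW on 0,...,N with absorbing barriers, E(i) = i*(N-i)
E(4) = 4 * 7 = 28

28


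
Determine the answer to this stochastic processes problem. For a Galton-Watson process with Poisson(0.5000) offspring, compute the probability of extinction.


Since mu = 0.5000 <= 1, extinction probability = 1.

1.0000


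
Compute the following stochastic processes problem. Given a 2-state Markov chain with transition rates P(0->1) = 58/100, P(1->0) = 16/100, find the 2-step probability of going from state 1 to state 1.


Computing P^2 by matrix multiplication.
P = [[0.4200, 0.5800], [0.1600, 0.8400]]
After raising P to the power 2:
P^2(1,1) = 0.7984

0.7984


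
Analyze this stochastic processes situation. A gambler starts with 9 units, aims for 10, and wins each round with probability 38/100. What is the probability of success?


Gambler's ruin formula:
r = q/p = 0.6200/0.3800 = 1.6316
P(win) = (1 - r^i)/(1 - r^N)
= (1 - 1.6316^9)/(1 - 1.6316^10)
= 0.6100

0.6100


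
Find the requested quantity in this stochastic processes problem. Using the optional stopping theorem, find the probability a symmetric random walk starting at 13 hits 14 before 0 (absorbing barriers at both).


By optional stopping theorem: E(M at tau) = M(0) = 13
P(hit 14)*14 + P(hit 0)*0 = 13
P(hit 14) = (13 - 0)/(14 - 0) = 13/14 = 0.9286

0.9286


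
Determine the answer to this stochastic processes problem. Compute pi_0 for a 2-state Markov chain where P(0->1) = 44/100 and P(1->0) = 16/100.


Stationary distribution: pi_0 = p10/(p01+p10), pi_1 = p01/(p01+p10)
p01 = 0.4400, p10 = 0.1600
pi_0 = 0.2667

0.2667


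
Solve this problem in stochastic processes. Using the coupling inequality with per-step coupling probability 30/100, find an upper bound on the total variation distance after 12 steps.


TV distance bound <= (1-delta)^n
= (1 - 0.3000)^12
= 0.7000^12
= 0.0138

0.0138


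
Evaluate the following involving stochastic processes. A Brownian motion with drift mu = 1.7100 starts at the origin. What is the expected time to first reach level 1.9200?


Expected first passage time = a/mu
= 1.9200/1.7100
= 1.1228

1.1228


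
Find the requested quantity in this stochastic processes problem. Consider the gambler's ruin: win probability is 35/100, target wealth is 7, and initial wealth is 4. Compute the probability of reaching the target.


Gambler's ruin formula:
r = q/p = 0.6500/0.3500 = 1.8571
P(win) = (1 - r^i)/(1 - r^N)
= (1 - 1.8571^4)/(1 - 1.8571^7)
= 0.1449

0.1449


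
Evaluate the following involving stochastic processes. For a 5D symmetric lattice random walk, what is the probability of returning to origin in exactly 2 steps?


P(return in 2 steps) = P(reverse first step) = 1/(2d)
= 1/10
= 0.1000

0.1000


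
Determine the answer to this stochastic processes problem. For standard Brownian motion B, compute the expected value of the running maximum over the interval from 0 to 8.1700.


E(max B(s)) = sqrt(2t/pi)
= sqrt(2*8.1700/pi)
= sqrt(5.2012)
= 2.2806

2.2806


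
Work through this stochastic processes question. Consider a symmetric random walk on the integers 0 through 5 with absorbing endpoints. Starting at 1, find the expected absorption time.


For symmetric RW on 0,...,N with absorbing barriers, E(i) = i*(N-i)
E(1) = 1 * 4 = 4

4


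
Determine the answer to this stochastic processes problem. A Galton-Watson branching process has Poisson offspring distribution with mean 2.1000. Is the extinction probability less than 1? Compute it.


Since mu = 2.1000 > 1, extinction prob q < 1.
Solve s = exp(mu*(s-1)) iteratively.
q = 0.1779

0.1779


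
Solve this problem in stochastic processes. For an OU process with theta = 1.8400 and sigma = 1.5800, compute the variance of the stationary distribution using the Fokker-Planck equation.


Stationary variance = sigma^2 / (2*theta)
= 1.5800^2 / (2*1.8400)
= 2.4964 / 3.6800
= 0.6784

0.6784


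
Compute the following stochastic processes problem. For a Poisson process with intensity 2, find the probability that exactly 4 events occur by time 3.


P(N(t)=k) = (lambda*t)^k * exp(-lambda*t) / k!
lambda*t = 6
= 6^4 * exp(-6) / 4!
= 1296 * 0.0025 / 24
= 0.1339

0.1339


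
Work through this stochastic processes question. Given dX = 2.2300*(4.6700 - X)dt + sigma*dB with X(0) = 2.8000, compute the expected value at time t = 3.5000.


E[X(t)] = mu + (X(0) - mu)*exp(-theta*t)
= 4.6700 + (2.8000 - 4.6700)*exp(-2.2300*3.5000)
= 4.6700 + -1.8700 * 4.0769e-04
= 4.6692

4.6692


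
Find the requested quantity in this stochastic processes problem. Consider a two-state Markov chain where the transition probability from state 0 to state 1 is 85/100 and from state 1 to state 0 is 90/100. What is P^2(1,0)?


Computing P^2 by matrix multiplication.
P = [[0.1500, 0.8500], [0.9000, 0.1000]]
After raising P to the power 2:
P^2(1,0) = 0.2250

0.2250


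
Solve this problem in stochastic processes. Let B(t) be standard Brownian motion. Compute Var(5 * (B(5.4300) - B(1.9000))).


Var(alpha*(B(t)-B(s))) = alpha^2 * (t-s)
= 5^2 * (5.4300 - 1.9000)
= 25 * 3.5300
= 88.2500

88.2500


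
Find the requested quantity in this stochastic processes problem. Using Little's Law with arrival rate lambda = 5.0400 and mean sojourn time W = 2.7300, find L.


Little's Law: L = lambda * W
= 5.0400 * 2.7300
= 13.7592

13.7592


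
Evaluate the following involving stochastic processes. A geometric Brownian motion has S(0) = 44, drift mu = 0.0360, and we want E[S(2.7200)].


E[S(t)] = S(0) * exp(mu * t)
= 44 * exp(0.0360 * 2.7200)
= 44 * 1.1029
= 48.5265

48.5265


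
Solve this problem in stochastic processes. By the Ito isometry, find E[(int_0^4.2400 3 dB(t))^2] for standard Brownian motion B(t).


By Ito isometry: E[(int f dB)^2] = int f^2 dt
= 3^2 * 4.2400
= 9 * 4.2400 = 38.1600

38.1600


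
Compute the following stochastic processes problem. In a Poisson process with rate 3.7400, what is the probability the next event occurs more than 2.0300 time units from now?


P(X > t) = exp(-lambda * t)
= exp(-3.7400 * 2.0300)
= exp(-7.5922) = 5.0437e-04

5.0437e-04


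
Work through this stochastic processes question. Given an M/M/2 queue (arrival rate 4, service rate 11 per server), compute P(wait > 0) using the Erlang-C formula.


a = lambda/mu = 0.3636
rho = a/c = 0.1818
Erlang-C formula applied:
C(c,a) = 0.0559

0.0559


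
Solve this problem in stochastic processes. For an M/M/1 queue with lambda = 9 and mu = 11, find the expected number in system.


rho = 9/11 = 0.8182
L = rho/(1-rho)
= 0.8182/0.1818
= 4.5000

4.5000


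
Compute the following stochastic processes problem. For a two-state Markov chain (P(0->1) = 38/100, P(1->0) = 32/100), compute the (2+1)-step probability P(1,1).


P^3 = P^2 * P^1
Computing via matrix multiplication of the transition matrix.
Entry (1,1) of P^3 = 0.5552

0.5552


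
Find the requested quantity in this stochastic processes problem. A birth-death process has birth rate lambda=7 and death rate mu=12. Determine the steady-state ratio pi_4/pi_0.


For birth-death process, pi_n/pi_0 = (lambda/mu)^n
= (7/12)^4
= 0.1158

0.1158


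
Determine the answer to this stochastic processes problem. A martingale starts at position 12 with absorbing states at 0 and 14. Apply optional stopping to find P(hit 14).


By optional stopping theorem: E(M at tau) = M(0) = 12
P(hit 14)*14 + P(hit 0)*0 = 12
P(hit 14) = (12 - 0)/(14 - 0) = 6/7 = 0.8571

0.8571


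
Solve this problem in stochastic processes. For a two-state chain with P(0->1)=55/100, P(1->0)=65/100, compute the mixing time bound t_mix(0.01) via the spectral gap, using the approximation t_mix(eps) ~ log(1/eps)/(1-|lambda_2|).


lambda_2 = |1 - p01 - p10| = |1 - 0.5500 - 0.6500| = 0.2000
t_mix ~ log(1/eps)/(1 - |lambda_2|)
= log(100)/(1 - 0.2000) = 4.6052/0.8000
= 5.7565

5.7565


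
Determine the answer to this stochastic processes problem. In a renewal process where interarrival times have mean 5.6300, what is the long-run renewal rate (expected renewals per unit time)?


Long-run renewal rate = 1/E(X)
= 1/5.6300
= 0.1776

0.1776


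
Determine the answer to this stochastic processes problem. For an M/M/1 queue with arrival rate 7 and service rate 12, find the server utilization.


rho = lambda/mu
= 7/12
= 0.5833

0.5833


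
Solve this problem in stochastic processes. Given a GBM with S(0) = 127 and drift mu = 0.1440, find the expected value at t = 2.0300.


E[S(t)] = S(0) * exp(mu * t)
= 127 * exp(0.1440 * 2.0300)
= 127 * 1.3395
= 170.1205

170.1205


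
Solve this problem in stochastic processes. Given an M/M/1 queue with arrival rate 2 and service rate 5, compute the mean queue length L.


rho = 2/5 = 0.4000
L = rho/(1-rho)
= 0.4000/0.6000
= 0.6667

0.6667


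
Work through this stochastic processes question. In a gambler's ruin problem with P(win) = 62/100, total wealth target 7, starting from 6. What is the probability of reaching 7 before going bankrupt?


Gambler's ruin formula:
r = q/p = 0.3800/0.6200 = 0.6129
P(win) = (1 - r^i)/(1 - r^N)
= (1 - 0.6129^6)/(1 - 0.6129^7)
= 0.9788

0.9788


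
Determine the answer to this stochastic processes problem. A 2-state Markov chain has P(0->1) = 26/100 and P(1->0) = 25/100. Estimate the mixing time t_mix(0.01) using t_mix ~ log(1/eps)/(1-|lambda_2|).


lambda_2 = |1 - p01 - p10| = |1 - 0.2600 - 0.2500| = 0.4900
t_mix ~ log(1/eps)/(1 - |lambda_2|)
= log(100)/(1 - 0.4900) = 4.6052/0.5100
= 9.0297

9.0297


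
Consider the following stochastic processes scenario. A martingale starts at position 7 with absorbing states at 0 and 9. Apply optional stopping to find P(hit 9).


By optional stopping theorem: E(M at tau) = M(0) = 7
P(hit 9)*9 + P(hit 0)*0 = 7
P(hit 9) = (7 - 0)/(9 - 0) = 7/9 = 0.7778

0.7778


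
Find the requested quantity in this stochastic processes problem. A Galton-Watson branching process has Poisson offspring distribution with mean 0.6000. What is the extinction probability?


Since mu = 0.6000 <= 1, extinction probability = 1.

1.0000


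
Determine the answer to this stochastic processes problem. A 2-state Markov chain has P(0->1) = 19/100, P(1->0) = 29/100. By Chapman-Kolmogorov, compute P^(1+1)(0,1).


P^2 = P^1 * P^1
Computing via matrix multiplication of the transition matrix.
Entry (0,1) of P^2 = 0.2888

0.2888


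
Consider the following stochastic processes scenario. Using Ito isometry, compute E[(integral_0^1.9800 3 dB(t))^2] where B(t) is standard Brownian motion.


By Ito isometry: E[(int f dB)^2] = int f^2 dt
= 3^2 * 1.9800
= 9 * 1.9800 = 17.8200

17.8200


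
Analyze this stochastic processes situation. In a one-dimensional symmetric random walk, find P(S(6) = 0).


P(S(6) = 0) = C(6,3) / 4^3
= 20 / 64
= 0.3125

0.3125


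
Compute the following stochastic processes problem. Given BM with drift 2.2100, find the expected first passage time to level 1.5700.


Expected first passage time = a/mu
= 1.5700/2.2100
= 0.7104

0.7104


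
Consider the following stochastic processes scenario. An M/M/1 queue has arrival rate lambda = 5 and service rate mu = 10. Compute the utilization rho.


rho = lambda/mu
= 5/10
= 0.5000

0.5000


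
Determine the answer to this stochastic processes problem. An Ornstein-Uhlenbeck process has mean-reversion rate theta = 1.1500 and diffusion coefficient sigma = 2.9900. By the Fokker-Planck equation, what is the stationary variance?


Stationary variance = sigma^2 / (2*theta)
= 2.9900^2 / (2*1.1500)
= 8.9401 / 2.3000
= 3.8870

3.8870


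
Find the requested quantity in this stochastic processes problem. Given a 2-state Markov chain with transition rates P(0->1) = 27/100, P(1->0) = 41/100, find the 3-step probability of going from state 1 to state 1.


Computing P^3 by matrix multiplication.
P = [[0.7300, 0.2700], [0.4100, 0.5900]]
After raising P to the power 3:
P^3(1,1) = 0.4168

0.4168


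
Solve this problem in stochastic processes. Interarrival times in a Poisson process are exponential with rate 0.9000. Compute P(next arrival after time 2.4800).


P(X > t) = exp(-lambda * t)
= exp(-0.9000 * 2.4800)
= exp(-2.2320) = 0.1073

0.1073


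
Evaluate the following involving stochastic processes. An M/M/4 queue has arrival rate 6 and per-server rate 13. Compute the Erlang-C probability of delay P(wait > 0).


a = lambda/mu = 0.4615
rho = a/c = 0.1154
Erlang-C formula applied:
C(c,a) = 0.0013

0.0013


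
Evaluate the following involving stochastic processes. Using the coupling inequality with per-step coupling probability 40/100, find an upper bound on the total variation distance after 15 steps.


TV distance bound <= (1-delta)^n
= (1 - 0.4000)^15
= 0.6000^15
= 4.7018e-04

4.7018e-04


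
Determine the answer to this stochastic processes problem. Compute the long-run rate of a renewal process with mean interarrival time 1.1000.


Long-run renewal rate = 1/E(X)
= 1/1.1000
= 0.9091

0.9091


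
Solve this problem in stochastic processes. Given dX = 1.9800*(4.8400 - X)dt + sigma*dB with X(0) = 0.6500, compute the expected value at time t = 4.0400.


E[X(t)] = mu + (X(0) - mu)*exp(-theta*t)
= 4.8400 + (0.6500 - 4.8400)*exp(-1.9800*4.0400)
= 4.8400 + -4.1900 * 3.3573e-04
= 4.8386

4.8386


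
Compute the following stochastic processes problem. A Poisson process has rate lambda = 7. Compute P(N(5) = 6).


P(N(t)=k) = (lambda*t)^k * exp(-lambda*t) / k!
lambda*t = 35
= 35^6 * exp(-35) / 6!
= 1838265625 * 6.3051e-16 / 720
= 1.6098e-09

1.6098e-09


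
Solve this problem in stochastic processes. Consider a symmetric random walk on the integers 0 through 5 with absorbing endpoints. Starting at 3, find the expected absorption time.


For symmetric RW on 0,...,N with absorbing barriers, E(i) = i*(N-i)
E(3) = 3 * 2 = 6

6


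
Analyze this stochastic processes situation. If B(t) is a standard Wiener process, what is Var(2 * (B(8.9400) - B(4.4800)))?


Var(alpha*(B(t)-B(s))) = alpha^2 * (t-s)
= 2^2 * (8.9400 - 4.4800)
= 4 * 4.4600
= 17.8400

17.8400


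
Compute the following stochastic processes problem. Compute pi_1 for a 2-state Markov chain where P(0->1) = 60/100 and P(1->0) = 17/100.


Stationary distribution: pi_0 = p10/(p01+p10), pi_1 = p01/(p01+p10)
p01 = 0.6000, p10 = 0.1700
pi_1 = 0.7792

0.7792
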